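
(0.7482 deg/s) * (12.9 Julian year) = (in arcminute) 1 deg/s = 0.017453293 rad/s, so 0.7482 deg/s = 0.7482 * 0.017453293 = 0.013058553 rad/s. 1 Julian year = 31557600 s, so 12.9 Julian year = 12.9 * 31557600 = 4.0709304e+08 s. Combine: 0.013058553 rad/s * 4.0709304e+08 s = 5316046.2 rad. 1 arcminute = 0.00029088821 rad, so 5316046.2 rad = 5316046.2 / 0.00029088821 = 1.8275221e+10 arcminute ≈ 1.828e+10 arcminute (4 s.f.). Final answer: 1.828e+10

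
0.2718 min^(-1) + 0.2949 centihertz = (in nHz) 7.479e+06. Check: 1 min^(-1) = 0.016666667 Hz, so 0.2718 min^(-1) = 0.2718 * 0.016666667 = 0.00453 Hz. 1 centihertz = 0.01 Hz, so 0.2949 centihertz = 0.2949 * 0.01 = 0.002949 Hz. Sum: 0.00453 + 0.002949 = 0.007479 Hz. 1 nHz = 1e-09 Hz, so 0.007479 Hz = 0.007479 / 1e-09 = 7479000 nHz ≈ 7.479e+06 nHz (4 s.f.).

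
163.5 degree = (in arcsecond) 1 degree = 0.017453293 rad, so 163.5 degree = 163.5 * 0.017453293 = 2.8536133 rad. 1 arcsecond = 4.8481368e-06 rad, so 2.8536133 rad = 2.8536133 / 4.8481368e-06 = 588600 arcsecond ≈ 5.886e+05 arcsecond (4 s.f.). Final answer: 5.886e+05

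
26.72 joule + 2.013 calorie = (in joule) 35.14. Check: 26.72 joule = 26.72 J. 1 calorie = 4.184 J, so 2.013 calorie = 2.013 * 4.184 = 8.422392 J. Sum: 26.72 + 8.422392 = 35.142392 J. 35.142392 J = 35.142392 joule ≈ 35.14 joule (4 s.f.).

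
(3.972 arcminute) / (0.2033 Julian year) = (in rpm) 1 arcminute = 0.00029088821 rad, so 3.972 arcminute = 3.972 * 0.00029088821 = 0.001155408 rad. 1 Julian year = 31557600 s, so 0.2033 Julian year = 0.2033 * 31557600 = 6415660.1 s. Combine: 0.001155408 rad / 6415660.1 s = 1.8009183e-10 rad/s. 1 rpm = 0.10471976 rad/s, so 1.8009183e-10 rad/s = 1.8009183e-10 / 0.10471976 = 1.7197503e-09 rpm ≈ 1.72e-09 rpm (4 s.f.). Final answer: 1.72e-09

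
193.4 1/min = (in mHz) 1 1/min = 0.016666667 Hz, so 193.4 1/min = 193.4 * 0.016666667 = 3.2233333 Hz. 1 mHz = 0.001 Hz, so 3.2233333 Hz = 3.2233333 / 0.001 = 3223.3333 mHz ≈ 3223 mHz (4 s.f.). Final answer: 3223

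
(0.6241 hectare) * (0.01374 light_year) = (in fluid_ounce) 1 hectare = 10000 m^2, so 0.6241 hectare = 0.6241 * 10000 = 6241 m^2. 1 light_year = 9.4607305e+15 m, so 0.01374 light_year = 0.01374 * 9.4607305e+15 = 1.2999044e+14 m. Combine: 6241 m^2 * 1.2999044e+14 m = 8.1127032e+17 m^3. 1 fluid_ounce = 2.957353e-05 m^3, so 8.1127032e+17 m^3 = 8.1127032e+17 / 2.957353e-05 = 2.7432313e+22 fluid_ounce ≈ 2.743e+22 fluid_ounce (4 s.f.). Final answer: 2.743e+22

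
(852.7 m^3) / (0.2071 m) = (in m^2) 852.7 m^3 is already in m^3. 0.2071 m is already in m. Combine: 852.7 m^3 / 0.2071 m = 4117.3346 m^2. Result: 4117.3346 m^2 ≈ 4117 m^2 (4 s.f.). Final answer: 4117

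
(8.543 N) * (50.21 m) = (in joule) 8.543 N is already in N. 50.21 m is already in m. Combine: 8.543 N * 50.21 m = 428.94403 J. 428.94403 J = 428.94403 joule ≈ 428.9 joule (4 s.f.). Final answer: 428.9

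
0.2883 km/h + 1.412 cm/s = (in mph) 0.2107. Check: 1 km/h = 0.27777778 m/s, so 0.2883 km/h = 0.2883 * 0.27777778 = 0.080083333 m/s. 1 cm/s = 0.01 m/s, so 1.412 cm/s = 1.412 * 0.01 = 0.01412 m/s. Sum: 0.080083333 + 0.01412 = 0.094203333 m/s. 1 mph = 0.44704 m/s, so 0.094203333 m/s = 0.094203333 / 0.44704 = 0.21072686 mph ≈ 0.2107 mph (4 s.f.).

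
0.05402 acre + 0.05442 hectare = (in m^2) 1 acre = 4046.8564 m^2, so 0.05402 acre = 0.05402 * 4046.8564 = 218.61118 m^2. 1 hectare = 10000 m^2, so 0.05442 hectare = 0.05442 * 10000 = 544.2 m^2. Sum: 218.61118 + 544.2 = 762.81118 m^2. Result: 762.81118 m^2 ≈ 762.8 m^2 (4 s.f.). Final answer: 762.8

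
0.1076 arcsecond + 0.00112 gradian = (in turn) 2.883e-06. Check: 1 arcsecond = 4.8481368e-06 rad, so 0.1076 arcsecond = 0.1076 * 4.8481368e-06 = 5.2165952e-07 rad. 1 gradian = 0.015707963 rad, so 0.00112 gradian = 0.00112 * 0.015707963 = 1.7592919e-05 rad. Sum: 5.2165952e-07 + 1.7592919e-05 = 1.8114578e-05 rad. 1 turn = 6.2831853 rad, so 1.8114578e-05 rad = 1.8114578e-05 / 6.2831853 = 2.8830247e-06 turn ≈ 2.883e-06 turn (4 s.f.).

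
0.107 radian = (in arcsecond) 0.107 radian = 0.107 rad. 1 arcsecond = 4.8481368e-06 rad, so 0.107 rad = 0.107 / 4.8481368e-06 = 22070.334 arcsecond ≈ 2.207e+04 arcsecond (4 s.f.). Final answer: 2.207e+04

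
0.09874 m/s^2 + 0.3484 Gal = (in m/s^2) 0.09874 m/s^2 is already in m/s^2. 1 Gal = 0.01 m/s^2, so 0.3484 Gal = 0.3484 * 0.01 = 0.003484 m/s^2. Sum: 0.09874 + 0.003484 = 0.102224 m/s^2. Result: 0.102224 m/s^2 ≈ 0.1022 m/s^2 (4 s.f.). Final answer: 0.1022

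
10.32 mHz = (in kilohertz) 1.032e-05. Check: 1 mHz = 0.001 Hz, so 10.32 mHz = 10.32 * 0.001 = 0.01032 Hz. 1 kilohertz = 1000 Hz, so 0.01032 Hz = 0.01032 / 1000 = 1.032e-05 kilohertz.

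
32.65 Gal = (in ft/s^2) 1.071. Check: 1 Gal = 0.01 m/s^2, so 32.65 Gal = 32.65 * 0.01 = 0.3265 m/s^2. 1 ft/s^2 = 0.3048 m/s^2, so 0.3265 m/s^2 = 0.3265 / 0.3048 = 1.0711942 ft/s^2 ≈ 1.071 ft/s^2 (4 s.f.).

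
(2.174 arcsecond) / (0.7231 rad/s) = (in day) 1.687e-10. Check: 1 arcsecond = 4.8481368e-06 rad, so 2.174 arcsecond = 2.174 * 4.8481368e-06 = 1.0539849e-05 rad. 0.7231 rad/s is already in rad/s. Combine: 1.0539849e-05 rad / 0.7231 rad/s = 1.4575922e-05 s. 1 day = 86400 s, so 1.4575922e-05 s = 1.4575922e-05 / 86400 = 1.687028e-10 day ≈ 1.687e-10 day (4 s.f.).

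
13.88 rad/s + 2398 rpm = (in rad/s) 13.88 rad/s is already in rad/s. 1 rpm = 0.10471976 rad/s, so 2398 rpm = 2398 * 0.10471976 = 251.11797 rad/s. Sum: 13.88 + 251.11797 = 264.99797 rad/s. Result: 264.99797 rad/s ≈ 265 rad/s (4 s.f.). Final answer: 265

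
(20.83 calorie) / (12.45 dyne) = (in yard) 1 calorie = 4.184 J, so 20.83 calorie = 20.83 * 4.184 = 87.15272 J. 1 dyne = 1e-05 N, so 12.45 dyne = 12.45 * 1e-05 = 0.0001245 N. Combine: 87.15272 J / 0.0001245 N = 700021.85 m. 1 yard = 0.9144 m, so 700021.85 m = 700021.85 / 0.9144 = 765553.2 yard ≈ 7.656e+05 yard (4 s.f.). Final answer: 7.656e+05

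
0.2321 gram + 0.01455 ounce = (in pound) 1 gram = 0.001 kg, so 0.2321 gram = 0.2321 * 0.001 = 0.0002321 kg. 1 ounce = 0.028349523 kg, so 0.01455 ounce = 0.01455 * 0.028349523 = 0.00041248556 kg. Sum: 0.0002321 + 0.00041248556 = 0.00064458556 kg. 1 pound = 0.45359237 kg, so 0.00064458556 kg = 0.00064458556 / 0.45359237 = 0.0014210679 pound ≈ 0.001421 pound (4 s.f.). Final answer: 0.001421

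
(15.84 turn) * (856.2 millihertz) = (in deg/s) 4882. Check: 1 turn = 6.2831853 rad, so 15.84 turn = 15.84 * 6.2831853 = 99.525655 rad. 1 millihertz = 0.001 Hz, so 856.2 millihertz = 856.2 * 0.001 = 0.8562 Hz. Combine: 99.525655 rad * 0.8562 Hz = 85.213866 rad/s. 1 deg/s = 0.017453293 rad/s, so 85.213866 rad/s = 85.213866 / 0.017453293 = 4882.3949 deg/s ≈ 4882 deg/s (4 s.f.).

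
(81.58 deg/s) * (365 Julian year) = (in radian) 1 deg/s = 0.017453293 rad/s, so 81.58 deg/s = 81.58 * 0.017453293 = 1.4238396 rad/s. 1 Julian year = 31557600 s, so 365 Julian year = 365 * 31557600 = 1.1518524e+10 s. Combine: 1.4238396 rad/s * 1.1518524e+10 s = 1.6400531e+10 rad. 1.6400531e+10 rad = 1.6400531e+10 radian ≈ 1.64e+10 radian (4 s.f.). Final answer: 1.64e+10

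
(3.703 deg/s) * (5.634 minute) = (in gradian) 1391. Check: 1 deg/s = 0.017453293 rad/s, so 3.703 deg/s = 3.703 * 0.017453293 = 0.064629542 rad/s. 1 minute = 60 s, so 5.634 minute = 5.634 * 60 = 338.04 s. Combine: 0.064629542 rad/s * 338.04 s = 21.84737 rad. 1 gradian = 0.015707963 rad, so 21.84737 rad = 21.84737 / 0.015707963 = 1390.8468 gradian ≈ 1391 gradian (4 s.f.).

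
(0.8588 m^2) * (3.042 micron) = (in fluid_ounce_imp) 0.09195. Check: 0.8588 m^2 is already in m^2. 1 micron = 1e-06 m, so 3.042 micron = 3.042 * 1e-06 = 3.042e-06 m. Combine: 0.8588 m^2 * 3.042e-06 m = 2.6124696e-06 m^3. 1 fluid_ounce_imp = 2.8413063e-05 m^3, so 2.6124696e-06 m^3 = 2.6124696e-06 / 2.8413063e-05 = 0.091946076 fluid_ounce_imp ≈ 0.09195 fluid_ounce_imp (4 s.f.).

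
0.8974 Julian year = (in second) 2.832e+07. Check: 1 Julian year = 31557600 s, so 0.8974 Julian year = 0.8974 * 31557600 = 28319790 s. 28319790 s = 28319790 second ≈ 2.832e+07 second (4 s.f.).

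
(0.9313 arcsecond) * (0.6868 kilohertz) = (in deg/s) 0.1777. Check: 1 arcsecond = 4.8481368e-06 rad, so 0.9313 arcsecond = 0.9313 * 4.8481368e-06 = 4.5150698e-06 rad. 1 kilohertz = 1000 Hz, so 0.6868 kilohertz = 0.6868 * 1000 = 686.8 Hz. Combine: 4.5150698e-06 rad * 686.8 Hz = 0.0031009499 rad/s. 1 deg/s = 0.017453293 rad/s, so 0.0031009499 rad/s = 0.0031009499 / 0.017453293 = 0.17767134 deg/s ≈ 0.1777 deg/s (4 s.f.).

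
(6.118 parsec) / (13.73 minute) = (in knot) 1 parsec = 3.0856776e+16 m, so 6.118 parsec = 6.118 * 3.0856776e+16 = 1.8878175e+17 m. 1 minute = 60 s, so 13.73 minute = 13.73 * 60 = 823.8 s. Combine: 1.8878175e+17 m / 823.8 s = 2.2915969e+14 m/s. 1 knot = 0.51444444 m/s, so 2.2915969e+14 m/s = 2.2915969e+14 / 0.51444444 = 4.4545081e+14 knot ≈ 4.455e+14 knot (4 s.f.). Final answer: 4.455e+14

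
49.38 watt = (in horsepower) 0.06622. Check: 49.38 watt = 49.38 W. 1 horsepower = 745.69987 W, so 49.38 W = 49.38 / 745.69987 = 0.066219671 horsepower ≈ 0.06622 horsepower (4 s.f.).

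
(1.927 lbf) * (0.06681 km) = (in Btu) 0.5428. Check: 1 lbf = 4.4482216 N, so 1.927 lbf = 1.927 * 4.4482216 = 8.5717231 N. 1 km = 1000 m, so 0.06681 km = 0.06681 * 1000 = 66.81 m. Combine: 8.5717231 N * 66.81 m = 572.67682 J. 1 Btu = 1055.0559 J, so 572.67682 J = 572.67682 / 1055.0559 = 0.54279289 Btu ≈ 0.5428 Btu (4 s.f.).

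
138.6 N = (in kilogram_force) 1 kilogram_force = 9.80665 N, so 138.6 N = 138.6 / 9.80665 = 14.133267 kilogram_force ≈ 14.13 kilogram_force (4 s.f.). Final answer: 14.13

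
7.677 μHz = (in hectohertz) 1 μHz = 1e-06 Hz, so 7.677 μHz = 7.677 * 1e-06 = 7.677e-06 Hz. 1 hectohertz = 100 Hz, so 7.677e-06 Hz = 7.677e-06 / 100 = 7.677e-08 hectohertz. Final answer: 7.677e-08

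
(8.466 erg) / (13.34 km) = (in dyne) 6.346e-06. Check: 1 erg = 1e-07 J, so 8.466 erg = 8.466 * 1e-07 = 8.466e-07 J. 1 km = 1000 m, so 13.34 km = 13.34 * 1000 = 13340 m. Combine: 8.466e-07 J / 13340 m = 6.3463268e-11 N. 1 dyne = 1e-05 N, so 6.3463268e-11 N = 6.3463268e-11 / 1e-05 = 6.3463268e-06 dyne ≈ 6.346e-06 dyne (4 s.f.).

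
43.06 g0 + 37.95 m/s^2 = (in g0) 1 g0 = 9.80665 m/s^2, so 43.06 g0 = 43.06 * 9.80665 = 422.27435 m/s^2. 37.95 m/s^2 is already in m/s^2. Sum: 422.27435 + 37.95 = 460.22435 m/s^2. 1 g0 = 9.80665 m/s^2, so 460.22435 m/s^2 = 460.22435 / 9.80665 = 46.929823 g0 ≈ 46.93 g0 (4 s.f.). Final answer: 46.93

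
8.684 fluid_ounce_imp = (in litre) 0.2467. Check: 1 fluid_ounce_imp = 2.8413063e-05 m^3, so 8.684 fluid_ounce_imp = 8.684 * 2.8413063e-05 = 0.00024673903 m^3. 1 litre = 0.001 m^3, so 0.00024673903 m^3 = 0.00024673903 / 0.001 = 0.24673903 litre ≈ 0.2467 litre (4 s.f.).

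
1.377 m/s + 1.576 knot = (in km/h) 1.377 m/s is already in m/s. 1 knot = 0.51444444 m/s, so 1.576 knot = 1.576 * 0.51444444 = 0.81076444 m/s. Sum: 1.377 + 0.81076444 = 2.1877644 m/s. 1 km/h = 0.27777778 m/s, so 2.1877644 m/s = 2.1877644 / 0.27777778 = 7.875952 km/h ≈ 7.876 km/h (4 s.f.). Final answer: 7.876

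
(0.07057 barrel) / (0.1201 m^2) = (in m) 0.09342. Check: 1 barrel = 0.15898729 m^3, so 0.07057 barrel = 0.07057 * 0.15898729 = 0.011219733 m^3. 0.1201 m^2 is already in m^2. Combine: 0.011219733 m^3 / 0.1201 m^2 = 0.093419928 m. Result: 0.093419928 m ≈ 0.09342 m (4 s.f.).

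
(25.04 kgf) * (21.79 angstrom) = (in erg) 1 kgf = 9.80665 N, so 25.04 kgf = 25.04 * 9.80665 = 245.55852 N. 1 angstrom = 1e-10 m, so 21.79 angstrom = 21.79 * 1e-10 = 2.179e-09 m. Combine: 245.55852 N * 2.179e-09 m = 5.3507201e-07 J. 1 erg = 1e-07 J, so 5.3507201e-07 J = 5.3507201e-07 / 1e-07 = 5.3507201 erg ≈ 5.351 erg (4 s.f.). Final answer: 5.351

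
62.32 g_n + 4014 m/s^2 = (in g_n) 471.6. Check: 1 g_n = 9.80665 m/s^2, so 62.32 g_n = 62.32 * 9.80665 = 611.15043 m/s^2. 4014 m/s^2 is already in m/s^2. Sum: 611.15043 + 4014 = 4625.1504 m/s^2. 1 g_n = 9.80665 m/s^2, so 4625.1504 m/s^2 = 4625.1504 / 9.80665 = 471.63409 g_n ≈ 471.6 g_n (4 s.f.).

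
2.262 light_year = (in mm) 2.14e+19. Check: 1 light_year = 9.4607305e+15 m, so 2.262 light_year = 2.262 * 9.4607305e+15 = 2.1400172e+16 m. 1 mm = 0.001 m, so 2.1400172e+16 m = 2.1400172e+16 / 0.001 = 2.1400172e+19 mm ≈ 2.14e+19 mm (4 s.f.).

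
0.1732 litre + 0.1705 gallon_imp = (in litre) 0.9483. Check: 1 litre = 0.001 m^3, so 0.1732 litre = 0.1732 * 0.001 = 0.0001732 m^3. 1 gallon_imp = 0.00454609 m^3, so 0.1705 gallon_imp = 0.1705 * 0.00454609 = 0.00077510835 m^3. Sum: 0.0001732 + 0.00077510835 = 0.00094830835 m^3. 1 litre = 0.001 m^3, so 0.00094830835 m^3 = 0.00094830835 / 0.001 = 0.94830835 litre ≈ 0.9483 litre (4 s.f.).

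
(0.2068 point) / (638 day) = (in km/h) 1 point = 0.00035277778 m, so 0.2068 point = 0.2068 * 0.00035277778 = 7.2954444e-05 m. 1 day = 86400 s, so 638 day = 638 * 86400 = 55123200 s. Combine: 7.2954444e-05 m / 55123200 s = 1.3234798e-12 m/s. 1 km/h = 0.27777778 m/s, so 1.3234798e-12 m/s = 1.3234798e-12 / 0.27777778 = 4.7645275e-12 km/h ≈ 4.765e-12 km/h (4 s.f.). Final answer: 4.765e-12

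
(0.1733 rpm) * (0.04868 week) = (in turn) 1 rpm = 0.10471976 rad/s, so 0.1733 rpm = 0.1733 * 0.10471976 = 0.018147934 rad/s. 1 week = 604800 s, so 0.04868 week = 0.04868 * 604800 = 29441.664 s. Combine: 0.018147934 rad/s * 29441.664 s = 534.30536 rad. 1 turn = 6.2831853 rad, so 534.30536 rad = 534.30536 / 6.2831853 = 85.03734 turn ≈ 85.04 turn (4 s.f.). Final answer: 85.04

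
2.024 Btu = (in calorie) 510.4. Check: 1 Btu = 1055.0559 J, so 2.024 Btu = 2.024 * 1055.0559 = 2135.433 J. 1 calorie = 4.184 J, so 2135.433 J = 2135.433 / 4.184 = 510.38075 calorie ≈ 510.4 calorie (4 s.f.).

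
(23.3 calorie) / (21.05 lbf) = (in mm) 1041. Check: 1 calorie = 4.184 J, so 23.3 calorie = 23.3 * 4.184 = 97.4872 J. 1 lbf = 4.4482216 N, so 21.05 lbf = 21.05 * 4.4482216 = 93.635065 N. Combine: 97.4872 J / 93.635065 N = 1.0411399 m. 1 mm = 0.001 m, so 1.0411399 m = 1.0411399 / 0.001 = 1041.1399 mm ≈ 1041 mm (4 s.f.).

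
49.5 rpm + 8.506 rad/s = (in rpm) 1 rpm = 0.10471976 rad/s, so 49.5 rpm = 49.5 * 0.10471976 = 5.1836279 rad/s. 8.506 rad/s is already in rad/s. Sum: 5.1836279 + 8.506 = 13.689628 rad/s. 1 rpm = 0.10471976 rad/s, so 13.689628 rad/s = 13.689628 / 0.10471976 = 130.72632 rpm ≈ 130.7 rpm (4 s.f.). Final answer: 130.7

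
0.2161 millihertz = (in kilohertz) 1 millihertz = 0.001 Hz, so 0.2161 millihertz = 0.2161 * 0.001 = 0.0002161 Hz. 1 kilohertz = 1000 Hz, so 0.0002161 Hz = 0.0002161 / 1000 = 2.161e-07 kilohertz. Final answer: 2.161e-07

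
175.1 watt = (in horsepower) 0.2348. Check: 175.1 watt = 175.1 W. 1 horsepower = 745.69987 W, so 175.1 W = 175.1 / 745.69987 = 0.23481297 horsepower ≈ 0.2348 horsepower (4 s.f.).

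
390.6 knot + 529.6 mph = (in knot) 850.8. Check: 1 knot = 0.51444444 m/s, so 390.6 knot = 390.6 * 0.51444444 = 200.942 m/s. 1 mph = 0.44704 m/s, so 529.6 mph = 529.6 * 0.44704 = 236.75238 m/s. Sum: 200.942 + 236.75238 = 437.69438 m/s. 1 knot = 0.51444444 m/s, so 437.69438 m/s = 437.69438 / 0.51444444 = 850.80982 knot ≈ 850.8 knot (4 s.f.).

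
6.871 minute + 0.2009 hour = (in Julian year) 3.598e-05. Check: 1 minute = 60 s, so 6.871 minute = 6.871 * 60 = 412.26 s. 1 hour = 3600 s, so 0.2009 hour = 0.2009 * 3600 = 723.24 s. Sum: 412.26 + 723.24 = 1135.5 s. 1 Julian year = 31557600 s, so 1135.5 s = 1135.5 / 31557600 = 3.5981824e-05 Julian year ≈ 3.598e-05 Julian year (4 s.f.).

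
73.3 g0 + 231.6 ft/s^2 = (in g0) 80.5. Check: 1 g0 = 9.80665 m/s^2, so 73.3 g0 = 73.3 * 9.80665 = 718.82744 m/s^2. 1 ft/s^2 = 0.3048 m/s^2, so 231.6 ft/s^2 = 231.6 * 0.3048 = 70.59168 m/s^2. Sum: 718.82744 + 70.59168 = 789.41912 m/s^2. 1 g0 = 9.80665 m/s^2, so 789.41912 m/s^2 = 789.41912 / 9.80665 = 80.498348 g0 ≈ 80.5 g0 (4 s.f.).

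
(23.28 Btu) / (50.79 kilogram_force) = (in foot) 161.8. Check: 1 Btu = 1055.0559 J, so 23.28 Btu = 23.28 * 1055.0559 = 24561.7 J. 1 kilogram_force = 9.80665 N, so 50.79 kilogram_force = 50.79 * 9.80665 = 498.07975 N. Combine: 24561.7 J / 498.07975 N = 49.312786 m. 1 foot = 0.3048 m, so 49.312786 m = 49.312786 / 0.3048 = 161.78736 foot ≈ 161.8 foot (4 s.f.).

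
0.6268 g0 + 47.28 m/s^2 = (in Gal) 5343. Check: 1 g0 = 9.80665 m/s^2, so 0.6268 g0 = 0.6268 * 9.80665 = 6.1468082 m/s^2. 47.28 m/s^2 is already in m/s^2. Sum: 6.1468082 + 47.28 = 53.426808 m/s^2. 1 Gal = 0.01 m/s^2, so 53.426808 m/s^2 = 53.426808 / 0.01 = 5342.6808 Gal ≈ 5343 Gal (4 s.f.).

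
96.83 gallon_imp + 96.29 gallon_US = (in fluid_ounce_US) 2.721e+04. Check: 1 gallon_imp = 0.00454609 m^3, so 96.83 gallon_imp = 96.83 * 0.00454609 = 0.44019789 m^3. 1 gallon_US = 0.0037854118 m^3, so 96.29 gallon_US = 96.29 * 0.0037854118 = 0.3644973 m^3. Sum: 0.44019789 + 0.3644973 = 0.8046952 m^3. 1 fluid_ounce_US = 2.957353e-05 m^3, so 0.8046952 m^3 = 0.8046952 / 2.957353e-05 = 27209.982 fluid_ounce_US ≈ 2.721e+04 fluid_ounce_US (4 s.f.).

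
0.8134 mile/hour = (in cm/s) 1 mile/hour = 0.44704 m/s, so 0.8134 mile/hour = 0.8134 * 0.44704 = 0.36362234 m/s. 1 cm/s = 0.01 m/s, so 0.36362234 m/s = 0.36362234 / 0.01 = 36.362234 cm/s ≈ 36.36 cm/s (4 s.f.). Final answer: 36.36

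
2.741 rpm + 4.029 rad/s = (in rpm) 41.22. Check: 1 rpm = 0.10471976 rad/s, so 2.741 rpm = 2.741 * 0.10471976 = 0.28703685 rad/s. 4.029 rad/s is already in rad/s. Sum: 0.28703685 + 4.029 = 4.3160368 rad/s. 1 rpm = 0.10471976 rad/s, so 4.3160368 rad/s = 4.3160368 / 0.10471976 = 41.215116 rpm ≈ 41.22 rpm (4 s.f.).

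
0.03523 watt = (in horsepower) 0.03523 watt = 0.03523 W. 1 horsepower = 745.69987 W, so 0.03523 W = 0.03523 / 745.69987 = 4.7244208e-05 horsepower ≈ 4.724e-05 horsepower (4 s.f.). Final answer: 4.724e-05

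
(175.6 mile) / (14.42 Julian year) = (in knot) 1 mile = 1609.344 m, so 175.6 mile = 175.6 * 1609.344 = 282600.81 m. 1 Julian year = 31557600 s, so 14.42 Julian year = 14.42 * 31557600 = 4.5506059e+08 s. Combine: 282600.81 m / 4.5506059e+08 s = 0.00062101797 m/s. 1 knot = 0.51444444 m/s, so 0.00062101797 m/s = 0.00062101797 / 0.51444444 = 0.0012071624 knot ≈ 0.001207 knot (4 s.f.). Final answer: 0.001207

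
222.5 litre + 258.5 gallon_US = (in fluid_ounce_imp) 4.227e+04. Check: 1 litre = 0.001 m^3, so 222.5 litre = 222.5 * 0.001 = 0.2225 m^3. 1 gallon_US = 0.0037854118 m^3, so 258.5 gallon_US = 258.5 * 0.0037854118 = 0.97852895 m^3. Sum: 0.2225 + 0.97852895 = 1.2010289 m^3. 1 fluid_ounce_imp = 2.8413063e-05 m^3, so 1.2010289 m^3 = 1.2010289 / 2.8413063e-05 = 42270.31 fluid_ounce_imp ≈ 4.227e+04 fluid_ounce_imp (4 s.f.).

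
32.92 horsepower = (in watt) 2.455e+04. Check: 1 horsepower = 745.69987 W, so 32.92 horsepower = 32.92 * 745.69987 = 24548.44 W. 24548.44 W = 24548.44 watt ≈ 2.455e+04 watt (4 s.f.).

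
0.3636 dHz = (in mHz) 1 dHz = 0.1 Hz, so 0.3636 dHz = 0.3636 * 0.1 = 0.03636 Hz. 1 mHz = 0.001 Hz, so 0.03636 Hz = 0.03636 / 0.001 = 36.36 mHz. Final answer: 36.36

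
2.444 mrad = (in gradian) 1 mrad = 0.001 rad, so 2.444 mrad = 2.444 * 0.001 = 0.002444 rad. 1 gradian = 0.015707963 rad, so 0.002444 rad = 0.002444 / 0.015707963 = 0.15558987 gradian ≈ 0.1556 gradian (4 s.f.). Final answer: 0.1556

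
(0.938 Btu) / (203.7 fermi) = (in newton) 4.858e+15. Check: 1 Btu = 1055.0559 J, so 0.938 Btu = 0.938 * 1055.0559 = 989.64239 J. 1 fermi = 1e-15 m, so 203.7 fermi = 203.7 * 1e-15 = 2.037e-13 m. Combine: 989.64239 J / 2.037e-13 m = 4.8583328e+15 N. 4.8583328e+15 N = 4.8583328e+15 newton ≈ 4.858e+15 newton (4 s.f.).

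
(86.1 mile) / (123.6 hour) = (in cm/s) 31.14. Check: 1 mile = 1609.344 m, so 86.1 mile = 86.1 * 1609.344 = 138564.52 m. 1 hour = 3600 s, so 123.6 hour = 123.6 * 3600 = 444960 s. Combine: 138564.52 m / 444960 s = 0.31140893 m/s. 1 cm/s = 0.01 m/s, so 0.31140893 m/s = 0.31140893 / 0.01 = 31.140893 cm/s ≈ 31.14 cm/s (4 s.f.).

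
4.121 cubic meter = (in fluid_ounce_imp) 4.121 cubic meter = 4.121 m^3. 1 fluid_ounce_imp = 2.8413063e-05 m^3, so 4.121 m^3 = 4.121 / 2.8413063e-05 = 145038.92 fluid_ounce_imp ≈ 1.45e+05 fluid_ounce_imp (4 s.f.). Final answer: 1.45e+05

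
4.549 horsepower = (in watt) 1 horsepower = 745.69987 W, so 4.549 horsepower = 4.549 * 745.69987 = 3392.1887 W. 3392.1887 W = 3392.1887 watt ≈ 3392 watt (4 s.f.). Final answer: 3392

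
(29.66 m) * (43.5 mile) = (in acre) 513.1. Check: 29.66 m is already in m. 1 mile = 1609.344 m, so 43.5 mile = 43.5 * 1609.344 = 70006.464 m. Combine: 29.66 m * 70006.464 m = 2076391.7 m^2. 1 acre = 4046.8564 m^2, so 2076391.7 m^2 = 2076391.7 / 4046.8564 = 513.08757 acre ≈ 513.1 acre (4 s.f.).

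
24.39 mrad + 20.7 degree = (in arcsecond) 1 mrad = 0.001 rad, so 24.39 mrad = 24.39 * 0.001 = 0.02439 rad. 1 degree = 0.017453293 rad, so 20.7 degree = 20.7 * 0.017453293 = 0.36128316 rad. Sum: 0.02439 + 0.36128316 = 0.38567316 rad. 1 arcsecond = 4.8481368e-06 rad, so 0.38567316 rad = 0.38567316 / 4.8481368e-06 = 79550.799 arcsecond ≈ 7.955e+04 arcsecond (4 s.f.). Final answer: 7.955e+04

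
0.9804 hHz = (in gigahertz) 1 hHz = 100 Hz, so 0.9804 hHz = 0.9804 * 100 = 98.04 Hz. 1 gigahertz = 1e+09 Hz, so 98.04 Hz = 98.04 / 1e+09 = 9.804e-08 gigahertz. Final answer: 9.804e-08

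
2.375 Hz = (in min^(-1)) 1 min^(-1) = 0.016666667 Hz, so 2.375 Hz = 2.375 / 0.016666667 = 142.5 min^(-1). Final answer: 142.5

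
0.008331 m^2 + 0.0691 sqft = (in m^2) 0.008331 m^2 is already in m^2. 1 sqft = 0.09290304 m^2, so 0.0691 sqft = 0.0691 * 0.09290304 = 0.0064196001 m^2. Sum: 0.008331 + 0.0064196001 = 0.0147506 m^2. Result: 0.0147506 m^2 ≈ 0.01475 m^2 (4 s.f.). Final answer: 0.01475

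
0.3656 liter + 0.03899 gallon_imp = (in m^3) 0.0005429. Check: 1 liter = 0.001 m^3, so 0.3656 liter = 0.3656 * 0.001 = 0.0003656 m^3. 1 gallon_imp = 0.00454609 m^3, so 0.03899 gallon_imp = 0.03899 * 0.00454609 = 0.00017725205 m^3. Sum: 0.0003656 + 0.00017725205 = 0.00054285205 m^3. Result: 0.00054285205 m^3 ≈ 0.0005429 m^3 (4 s.f.).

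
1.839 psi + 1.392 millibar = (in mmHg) 96.15. Check: 1 psi = 6894.7573 Pa, so 1.839 psi = 1.839 * 6894.7573 = 12679.459 Pa. 1 millibar = 100 Pa, so 1.392 millibar = 1.392 * 100 = 139.2 Pa. Sum: 12679.459 + 139.2 = 12818.659 Pa. 1 mmHg = 133.32237 Pa, so 12818.659 Pa = 12818.659 / 133.32237 = 96.147847 mmHg ≈ 96.15 mmHg (4 s.f.).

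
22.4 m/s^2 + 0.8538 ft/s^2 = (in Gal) 22.4 m/s^2 is already in m/s^2. 1 ft/s^2 = 0.3048 m/s^2, so 0.8538 ft/s^2 = 0.8538 * 0.3048 = 0.26023824 m/s^2. Sum: 22.4 + 0.26023824 = 22.660238 m/s^2. 1 Gal = 0.01 m/s^2, so 22.660238 m/s^2 = 22.660238 / 0.01 = 2266.0238 Gal ≈ 2266 Gal (4 s.f.). Final answer: 2266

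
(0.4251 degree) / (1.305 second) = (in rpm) 1 degree = 0.017453293 rad, so 0.4251 degree = 0.4251 * 0.017453293 = 0.0074193947 rad. 1.305 second = 1.305 s. Combine: 0.0074193947 rad / 1.305 s = 0.0056853599 rad/s. 1 rpm = 0.10471976 rad/s, so 0.0056853599 rad/s = 0.0056853599 / 0.10471976 = 0.054291188 rpm ≈ 0.05429 rpm (4 s.f.). Final answer: 0.05429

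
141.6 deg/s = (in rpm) 1 deg/s = 0.017453293 rad/s, so 141.6 deg/s = 141.6 * 0.017453293 = 2.4713862 rad/s. 1 rpm = 0.10471976 rad/s, so 2.4713862 rad/s = 2.4713862 / 0.10471976 = 23.6 rpm. Final answer: 23.6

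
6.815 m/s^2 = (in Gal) 1 Gal = 0.01 m/s^2, so 6.815 m/s^2 = 6.815 / 0.01 = 681.5 Gal. Final answer: 681.5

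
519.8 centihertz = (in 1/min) 1 centihertz = 0.01 Hz, so 519.8 centihertz = 519.8 * 0.01 = 5.198 Hz. 1 1/min = 0.016666667 Hz, so 5.198 Hz = 5.198 / 0.016666667 = 311.88 1/min ≈ 311.9 1/min (4 s.f.). Final answer: 311.9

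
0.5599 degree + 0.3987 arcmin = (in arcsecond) 1 degree = 0.017453293 rad, so 0.5599 degree = 0.5599 * 0.017453293 = 0.0097720985 rad. 1 arcmin = 0.00029088821 rad, so 0.3987 arcmin = 0.3987 * 0.00029088821 = 0.00011597713 rad. Sum: 0.0097720985 + 0.00011597713 = 0.0098880756 rad. 1 arcsecond = 4.8481368e-06 rad, so 0.0098880756 rad = 0.0098880756 / 4.8481368e-06 = 2039.562 arcsecond ≈ 2040 arcsecond (4 s.f.). Final answer: 2040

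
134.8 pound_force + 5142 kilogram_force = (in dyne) 1 pound_force = 4.4482216 N, so 134.8 pound_force = 134.8 * 4.4482216 = 599.62027 N. 1 kilogram_force = 9.80665 N, so 5142 kilogram_force = 5142 * 9.80665 = 50425.794 N. Sum: 599.62027 + 50425.794 = 51025.415 N. 1 dyne = 1e-05 N, so 51025.415 N = 51025.415 / 1e-05 = 5.1025415e+09 dyne ≈ 5.103e+09 dyne (4 s.f.). Final answer: 5.103e+09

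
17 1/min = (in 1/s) 0.2833. Check: 1 1/min = 0.016666667 Hz, so 17 1/min = 17 * 0.016666667 = 0.28333333 Hz. 0.28333333 Hz = 0.28333333 1/s ≈ 0.2833 1/s (4 s.f.).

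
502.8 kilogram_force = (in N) 1 kilogram_force = 9.80665 N, so 502.8 kilogram_force = 502.8 * 9.80665 = 4930.7836 N. Result: 4930.7836 N ≈ 4931 N (4 s.f.). Final answer: 4931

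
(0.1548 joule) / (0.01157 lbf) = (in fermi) 3.008e+15. Check: 0.1548 joule = 0.1548 J. 1 lbf = 4.4482216 N, so 0.01157 lbf = 0.01157 * 4.4482216 = 0.051465924 N. Combine: 0.1548 J / 0.051465924 N = 3.0078154 m. 1 fermi = 1e-15 m, so 3.0078154 m = 3.0078154 / 1e-15 = 3.0078154e+15 fermi ≈ 3.008e+15 fermi (4 s.f.).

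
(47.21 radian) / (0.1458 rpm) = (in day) 0.03579. Check: 47.21 radian = 47.21 rad. 1 rpm = 0.10471976 rad/s, so 0.1458 rpm = 0.1458 * 0.10471976 = 0.01526814 rad/s. Combine: 47.21 rad / 0.01526814 rad/s = 3092.0596 s. 1 day = 86400 s, so 3092.0596 s = 3092.0596 / 86400 = 0.035787727 day ≈ 0.03579 day (4 s.f.).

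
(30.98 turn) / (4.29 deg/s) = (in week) 1 turn = 6.2831853 rad, so 30.98 turn = 30.98 * 6.2831853 = 194.65308 rad. 1 deg/s = 0.017453293 rad/s, so 4.29 deg/s = 4.29 * 0.017453293 = 0.074874625 rad/s. Combine: 194.65308 rad / 0.074874625 rad/s = 2599.7203 s. 1 week = 604800 s, so 2599.7203 s = 2599.7203 / 604800 = 0.0042984793 week ≈ 0.004298 week (4 s.f.). Final answer: 0.004298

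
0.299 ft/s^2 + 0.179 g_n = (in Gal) 1 ft/s^2 = 0.3048 m/s^2, so 0.299 ft/s^2 = 0.299 * 0.3048 = 0.0911352 m/s^2. 1 g_n = 9.80665 m/s^2, so 0.179 g_n = 0.179 * 9.80665 = 1.7553903 m/s^2. Sum: 0.0911352 + 1.7553903 = 1.8465255 m/s^2. 1 Gal = 0.01 m/s^2, so 1.8465255 m/s^2 = 1.8465255 / 0.01 = 184.65255 Gal ≈ 184.7 Gal (4 s.f.). Final answer: 184.7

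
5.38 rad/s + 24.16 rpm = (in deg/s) 453.2. Check: 5.38 rad/s is already in rad/s. 1 rpm = 0.10471976 rad/s, so 24.16 rpm = 24.16 * 0.10471976 = 2.5300293 rad/s. Sum: 5.38 + 2.5300293 = 7.9100293 rad/s. 1 deg/s = 0.017453293 rad/s, so 7.9100293 rad/s = 7.9100293 / 0.017453293 = 453.21129 deg/s ≈ 453.2 deg/s (4 s.f.).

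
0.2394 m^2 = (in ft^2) 1 ft^2 = 0.09290304 m^2, so 0.2394 m^2 = 0.2394 / 0.09290304 = 2.5768802 ft^2 ≈ 2.577 ft^2 (4 s.f.). Final answer: 2.577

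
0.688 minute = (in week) 6.825e-05. Check: 1 minute = 60 s, so 0.688 minute = 0.688 * 60 = 41.28 s. 1 week = 604800 s, so 41.28 s = 41.28 / 604800 = 6.8253968e-05 week ≈ 6.825e-05 week (4 s.f.).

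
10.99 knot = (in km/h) 1 knot = 0.51444444 m/s, so 10.99 knot = 10.99 * 0.51444444 = 5.6537444 m/s. 1 km/h = 0.27777778 m/s, so 5.6537444 m/s = 5.6537444 / 0.27777778 = 20.35348 km/h ≈ 20.35 km/h (4 s.f.). Final answer: 20.35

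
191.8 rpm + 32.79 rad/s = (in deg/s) 1 rpm = 0.10471976 rad/s, so 191.8 rpm = 191.8 * 0.10471976 = 20.085249 rad/s. 32.79 rad/s is already in rad/s. Sum: 20.085249 + 32.79 = 52.875249 rad/s. 1 deg/s = 0.017453293 rad/s, so 52.875249 rad/s = 52.875249 / 0.017453293 = 3029.5286 deg/s ≈ 3030 deg/s (4 s.f.). Final answer: 3030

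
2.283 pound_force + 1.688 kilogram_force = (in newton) 1 pound_force = 4.4482216 N, so 2.283 pound_force = 2.283 * 4.4482216 = 10.15529 N. 1 kilogram_force = 9.80665 N, so 1.688 kilogram_force = 1.688 * 9.80665 = 16.553625 N. Sum: 10.15529 + 16.553625 = 26.708915 N. 26.708915 N = 26.708915 newton ≈ 26.71 newton (4 s.f.). Final answer: 26.71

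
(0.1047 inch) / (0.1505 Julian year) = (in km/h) 1 inch = 0.0254 m, so 0.1047 inch = 0.1047 * 0.0254 = 0.00265938 m. 1 Julian year = 31557600 s, so 0.1505 Julian year = 0.1505 * 31557600 = 4749418.8 s. Combine: 0.00265938 m / 4749418.8 s = 5.5993799e-10 m/s. 1 km/h = 0.27777778 m/s, so 5.5993799e-10 m/s = 5.5993799e-10 / 0.27777778 = 2.0157768e-09 km/h ≈ 2.016e-09 km/h (4 s.f.). Final answer: 2.016e-09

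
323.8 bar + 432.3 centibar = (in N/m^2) 1 bar = 100000 Pa, so 323.8 bar = 323.8 * 100000 = 32380000 Pa. 1 centibar = 1000 Pa, so 432.3 centibar = 432.3 * 1000 = 432300 Pa. Sum: 32380000 + 432300 = 32812300 Pa. 32812300 Pa = 32812300 N/m^2 ≈ 3.281e+07 N/m^2 (4 s.f.). Final answer: 3.281e+07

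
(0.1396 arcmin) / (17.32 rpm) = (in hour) 6.219e-09. Check: 1 arcmin = 0.00029088821 rad, so 0.1396 arcmin = 0.1396 * 0.00029088821 = 4.0607994e-05 rad. 1 rpm = 0.10471976 rad/s, so 17.32 rpm = 17.32 * 0.10471976 = 1.8137462 rad/s. Combine: 4.0607994e-05 rad / 1.8137462 rad/s = 2.2389017e-05 s. 1 hour = 3600 s, so 2.2389017e-05 s = 2.2389017e-05 / 3600 = 6.2191714e-09 hour ≈ 6.219e-09 hour (4 s.f.).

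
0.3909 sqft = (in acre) 8.974e-06. Check: 1 sqft = 0.09290304 m^2, so 0.3909 sqft = 0.3909 * 0.09290304 = 0.036315798 m^2. 1 acre = 4046.8564 m^2, so 0.036315798 m^2 = 0.036315798 / 4046.8564 = 8.9738292e-06 acre ≈ 8.974e-06 acre (4 s.f.).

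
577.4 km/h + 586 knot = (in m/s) 461.9. Check: 1 km/h = 0.27777778 m/s, so 577.4 km/h = 577.4 * 0.27777778 = 160.38889 m/s. 1 knot = 0.51444444 m/s, so 586 knot = 586 * 0.51444444 = 301.46444 m/s. Sum: 160.38889 + 301.46444 = 461.85333 m/s. Result: 461.85333 m/s ≈ 461.9 m/s (4 s.f.).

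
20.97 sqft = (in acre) 1 sqft = 0.09290304 m^2, so 20.97 sqft = 20.97 * 0.09290304 = 1.9481767 m^2. 1 acre = 4046.8564 m^2, so 1.9481767 m^2 = 1.9481767 / 4046.8564 = 0.00048140496 acre ≈ 0.0004814 acre (4 s.f.). Final answer: 0.0004814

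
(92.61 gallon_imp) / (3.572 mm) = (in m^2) 1 gallon_imp = 0.00454609 m^3, so 92.61 gallon_imp = 92.61 * 0.00454609 = 0.42101339 m^3. 1 mm = 0.001 m, so 3.572 mm = 3.572 * 0.001 = 0.003572 m. Combine: 0.42101339 m^3 / 0.003572 m = 117.86489 m^2. Result: 117.86489 m^2 ≈ 117.9 m^2 (4 s.f.). Final answer: 117.9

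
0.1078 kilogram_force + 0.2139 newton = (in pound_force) 1 kilogram_force = 9.80665 N, so 0.1078 kilogram_force = 0.1078 * 9.80665 = 1.0571569 N. 0.2139 newton = 0.2139 N. Sum: 1.0571569 + 0.2139 = 1.2710569 N. 1 pound_force = 4.4482216 N, so 1.2710569 N = 1.2710569 / 4.4482216 = 0.28574495 pound_force ≈ 0.2857 pound_force (4 s.f.). Final answer: 0.2857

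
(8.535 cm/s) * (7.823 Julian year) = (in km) 1 cm/s = 0.01 m/s, so 8.535 cm/s = 8.535 * 0.01 = 0.08535 m/s. 1 Julian year = 31557600 s, so 7.823 Julian year = 7.823 * 31557600 = 2.468751e+08 s. Combine: 0.08535 m/s * 2.468751e+08 s = 21070790 m. 1 km = 1000 m, so 21070790 m = 21070790 / 1000 = 21070.79 km ≈ 2.107e+04 km (4 s.f.). Final answer: 2.107e+04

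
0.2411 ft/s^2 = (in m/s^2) 0.07349. Check: 1 ft/s^2 = 0.3048 m/s^2, so 0.2411 ft/s^2 = 0.2411 * 0.3048 = 0.07348728 m/s^2. Result: 0.07348728 m/s^2 ≈ 0.07349 m/s^2 (4 s.f.).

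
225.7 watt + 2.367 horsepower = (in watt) 225.7 watt = 225.7 W. 1 horsepower = 745.69987 W, so 2.367 horsepower = 2.367 * 745.69987 = 1765.0716 W. Sum: 225.7 + 1765.0716 = 1990.7716 W. 1990.7716 W = 1990.7716 watt ≈ 1991 watt (4 s.f.). Final answer: 1991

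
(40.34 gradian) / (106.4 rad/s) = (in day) 6.893e-08. Check: 1 gradian = 0.015707963 rad, so 40.34 gradian = 40.34 * 0.015707963 = 0.63365924 rad. 106.4 rad/s is already in rad/s. Combine: 0.63365924 rad / 106.4 rad/s = 0.005955444 s. 1 day = 86400 s, so 0.005955444 s = 0.005955444 / 86400 = 6.892875e-08 day ≈ 6.893e-08 day (4 s.f.).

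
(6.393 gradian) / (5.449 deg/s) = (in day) 1.222e-05. Check: 1 gradian = 0.015707963 rad, so 6.393 gradian = 6.393 * 0.015707963 = 0.10042101 rad. 1 deg/s = 0.017453293 rad/s, so 5.449 deg/s = 5.449 * 0.017453293 = 0.095102991 rad/s. Combine: 0.10042101 rad / 0.095102991 rad/s = 1.0559185 s. 1 day = 86400 s, so 1.0559185 s = 1.0559185 / 86400 = 1.2221279e-05 day ≈ 1.222e-05 day (4 s.f.).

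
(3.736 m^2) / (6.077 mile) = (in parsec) 3.736 m^2 is already in m^2. 1 mile = 1609.344 m, so 6.077 mile = 6.077 * 1609.344 = 9779.9835 m. Combine: 3.736 m^2 / 9779.9835 m = 0.00038200473 m. 1 parsec = 3.0856776e+16 m, so 0.00038200473 m = 0.00038200473 / 3.0856776e+16 = 1.237993e-20 parsec ≈ 1.238e-20 parsec (4 s.f.). Final answer: 1.238e-20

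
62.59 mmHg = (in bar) 0.08345. Check: 1 mmHg = 133.32237 Pa, so 62.59 mmHg = 62.59 * 133.32237 = 8344.647 Pa. 1 bar = 100000 Pa, so 8344.647 Pa = 8344.647 / 100000 = 0.08344647 bar ≈ 0.08345 bar (4 s.f.).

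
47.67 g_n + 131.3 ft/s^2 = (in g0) 1 g_n = 9.80665 m/s^2, so 47.67 g_n = 47.67 * 9.80665 = 467.48301 m/s^2. 1 ft/s^2 = 0.3048 m/s^2, so 131.3 ft/s^2 = 131.3 * 0.3048 = 40.02024 m/s^2. Sum: 467.48301 + 40.02024 = 507.50325 m/s^2. 1 g0 = 9.80665 m/s^2, so 507.50325 m/s^2 = 507.50325 / 9.80665 = 51.750929 g0 ≈ 51.75 g0 (4 s.f.). Final answer: 51.75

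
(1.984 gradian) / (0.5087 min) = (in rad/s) 0.001021. Check: 1 gradian = 0.015707963 rad, so 1.984 gradian = 1.984 * 0.015707963 = 0.031164599 rad. 1 min = 60 s, so 0.5087 min = 0.5087 * 60 = 30.522 s. Combine: 0.031164599 rad / 30.522 s = 0.0010210536 rad/s. Result: 0.0010210536 rad/s ≈ 0.001021 rad/s (4 s.f.).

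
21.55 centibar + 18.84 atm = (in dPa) 1.931e+07. Check: 1 centibar = 1000 Pa, so 21.55 centibar = 21.55 * 1000 = 21550 Pa. 1 atm = 101325 Pa, so 18.84 atm = 18.84 * 101325 = 1908963 Pa. Sum: 21550 + 1908963 = 1930513 Pa. 1 dPa = 0.1 Pa, so 1930513 Pa = 1930513 / 0.1 = 19305130 dPa ≈ 1.931e+07 dPa (4 s.f.).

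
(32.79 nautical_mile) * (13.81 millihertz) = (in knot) 1 nautical_mile = 1852 m, so 32.79 nautical_mile = 32.79 * 1852 = 60727.08 m. 1 millihertz = 0.001 Hz, so 13.81 millihertz = 13.81 * 0.001 = 0.01381 Hz. Combine: 60727.08 m * 0.01381 Hz = 838.64097 m/s. 1 knot = 0.51444444 m/s, so 838.64097 m/s = 838.64097 / 0.51444444 = 1630.1876 knot ≈ 1630 knot (4 s.f.). Final answer: 1630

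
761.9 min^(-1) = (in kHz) 1 min^(-1) = 0.016666667 Hz, so 761.9 min^(-1) = 761.9 * 0.016666667 = 12.698333 Hz. 1 kHz = 1000 Hz, so 12.698333 Hz = 12.698333 / 1000 = 0.012698333 kHz ≈ 0.0127 kHz (4 s.f.). Final answer: 0.0127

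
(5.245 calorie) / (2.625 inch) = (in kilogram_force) 1 calorie = 4.184 J, so 5.245 calorie = 5.245 * 4.184 = 21.94508 J. 1 inch = 0.0254 m, so 2.625 inch = 2.625 * 0.0254 = 0.066675 m. Combine: 21.94508 J / 0.066675 m = 329.13506 N. 1 kilogram_force = 9.80665 N, so 329.13506 N = 329.13506 / 9.80665 = 33.562436 kilogram_force ≈ 33.56 kilogram_force (4 s.f.). Final answer: 33.56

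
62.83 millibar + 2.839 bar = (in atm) 1 millibar = 100 Pa, so 62.83 millibar = 62.83 * 100 = 6283 Pa. 1 bar = 100000 Pa, so 2.839 bar = 2.839 * 100000 = 283900 Pa. Sum: 6283 + 283900 = 290183 Pa. 1 atm = 101325 Pa, so 290183 Pa = 290183 / 101325 = 2.8638835 atm ≈ 2.864 atm (4 s.f.). Final answer: 2.864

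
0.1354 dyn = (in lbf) 3.044e-07. Check: 1 dyn = 1e-05 N, so 0.1354 dyn = 0.1354 * 1e-05 = 1.354e-06 N. 1 lbf = 4.4482216 N, so 1.354e-06 N = 1.354e-06 / 4.4482216 = 3.0439131e-07 lbf ≈ 3.044e-07 lbf (4 s.f.).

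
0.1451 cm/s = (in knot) 0.002821. Check: 1 cm/s = 0.01 m/s, so 0.1451 cm/s = 0.1451 * 0.01 = 0.001451 m/s. 1 knot = 0.51444444 m/s, so 0.001451 m/s = 0.001451 / 0.51444444 = 0.0028205184 knot ≈ 0.002821 knot (4 s.f.).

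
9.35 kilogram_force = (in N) 1 kilogram_force = 9.80665 N, so 9.35 kilogram_force = 9.35 * 9.80665 = 91.692177 N. Result: 91.692177 N ≈ 91.69 N (4 s.f.). Final answer: 91.69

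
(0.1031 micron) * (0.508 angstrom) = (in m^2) 1 micron = 1e-06 m, so 0.1031 micron = 0.1031 * 1e-06 = 1.031e-07 m. 1 angstrom = 1e-10 m, so 0.508 angstrom = 0.508 * 1e-10 = 5.08e-11 m. Combine: 1.031e-07 m * 5.08e-11 m = 5.23748e-18 m^2. Result: 5.23748e-18 m^2 ≈ 5.237e-18 m^2 (4 s.f.). Final answer: 5.237e-18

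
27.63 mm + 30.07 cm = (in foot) 1.077. Check: 1 mm = 0.001 m, so 27.63 mm = 27.63 * 0.001 = 0.02763 m. 1 cm = 0.01 m, so 30.07 cm = 30.07 * 0.01 = 0.3007 m. Sum: 0.02763 + 0.3007 = 0.32833 m. 1 foot = 0.3048 m, so 0.32833 m = 0.32833 / 0.3048 = 1.0771982 foot ≈ 1.077 foot (4 s.f.).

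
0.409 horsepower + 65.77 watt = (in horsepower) 1 horsepower = 745.69987 W, so 0.409 horsepower = 0.409 * 745.69987 = 304.99125 W. 65.77 watt = 65.77 W. Sum: 304.99125 + 65.77 = 370.76125 W. 1 horsepower = 745.69987 W, so 370.76125 W = 370.76125 / 745.69987 = 0.49719902 horsepower ≈ 0.4972 horsepower (4 s.f.). Final answer: 0.4972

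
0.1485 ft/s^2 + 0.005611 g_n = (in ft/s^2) 0.329. Check: 1 ft/s^2 = 0.3048 m/s^2, so 0.1485 ft/s^2 = 0.1485 * 0.3048 = 0.0452628 m/s^2. 1 g_n = 9.80665 m/s^2, so 0.005611 g_n = 0.005611 * 9.80665 = 0.055025113 m/s^2. Sum: 0.0452628 + 0.055025113 = 0.10028791 m/s^2. 1 ft/s^2 = 0.3048 m/s^2, so 0.10028791 m/s^2 = 0.10028791 / 0.3048 = 0.32902859 ft/s^2 ≈ 0.329 ft/s^2 (4 s.f.).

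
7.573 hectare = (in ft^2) 1 hectare = 10000 m^2, so 7.573 hectare = 7.573 * 10000 = 75730 m^2. 1 ft^2 = 0.09290304 m^2, so 75730 m^2 = 75730 / 0.09290304 = 815150.94 ft^2 ≈ 8.152e+05 ft^2 (4 s.f.). Final answer: 8.152e+05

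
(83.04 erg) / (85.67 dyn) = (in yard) 1 erg = 1e-07 J, so 83.04 erg = 83.04 * 1e-07 = 8.304e-06 J. 1 dyn = 1e-05 N, so 85.67 dyn = 85.67 * 1e-05 = 0.0008567 N. Combine: 8.304e-06 J / 0.0008567 N = 0.0096930081 m. 1 yard = 0.9144 m, so 0.0096930081 m = 0.0096930081 / 0.9144 = 0.010600403 yard ≈ 0.0106 yard (4 s.f.). Final answer: 0.0106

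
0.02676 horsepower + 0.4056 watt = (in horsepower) 1 horsepower = 745.69987 W, so 0.02676 horsepower = 0.02676 * 745.69987 = 19.954929 W. 0.4056 watt = 0.4056 W. Sum: 19.954929 + 0.4056 = 20.360529 W. 1 horsepower = 745.69987 W, so 20.360529 W = 20.360529 / 745.69987 = 0.027303919 horsepower ≈ 0.0273 horsepower (4 s.f.). Final answer: 0.0273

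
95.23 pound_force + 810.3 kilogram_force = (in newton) 8370. Check: 1 pound_force = 4.4482216 N, so 95.23 pound_force = 95.23 * 4.4482216 = 423.60414 N. 1 kilogram_force = 9.80665 N, so 810.3 kilogram_force = 810.3 * 9.80665 = 7946.3285 N. Sum: 423.60414 + 7946.3285 = 8369.9326 N. 8369.9326 N = 8369.9326 newton ≈ 8370 newton (4 s.f.).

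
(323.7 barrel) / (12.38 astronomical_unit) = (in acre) 6.867e-15. Check: 1 barrel = 0.15898729 m^3, so 323.7 barrel = 323.7 * 0.15898729 = 51.464187 m^3. 1 astronomical_unit = 1.4959787e+11 m, so 12.38 astronomical_unit = 12.38 * 1.4959787e+11 = 1.8520216e+12 m. Combine: 51.464187 m^3 / 1.8520216e+12 m = 2.7788113e-11 m^2. 1 acre = 4046.8564 m^2, so 2.7788113e-11 m^2 = 2.7788113e-11 / 4046.8564 = 6.8665924e-15 acre ≈ 6.867e-15 acre (4 s.f.).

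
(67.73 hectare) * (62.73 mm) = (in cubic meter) 4.249e+04. Check: 1 hectare = 10000 m^2, so 67.73 hectare = 67.73 * 10000 = 677300 m^2. 1 mm = 0.001 m, so 62.73 mm = 62.73 * 0.001 = 0.06273 m. Combine: 677300 m^2 * 0.06273 m = 42487.029 m^3. 42487.029 m^3 = 42487.029 cubic meter ≈ 4.249e+04 cubic meter (4 s.f.).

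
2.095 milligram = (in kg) 1 milligram = 1e-06 kg, so 2.095 milligram = 2.095 * 1e-06 = 2.095e-06 kg. Result: 2.095e-06 kg. Final answer: 2.095e-06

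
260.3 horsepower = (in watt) 1 horsepower = 745.69987 W, so 260.3 horsepower = 260.3 * 745.69987 = 194105.68 W. 194105.68 W = 194105.68 watt ≈ 1.941e+05 watt (4 s.f.). Final answer: 1.941e+05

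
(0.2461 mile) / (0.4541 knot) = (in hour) 1 mile = 1609.344 m, so 0.2461 mile = 0.2461 * 1609.344 = 396.05956 m. 1 knot = 0.51444444 m/s, so 0.4541 knot = 0.4541 * 0.51444444 = 0.23360922 m/s. Combine: 396.05956 m / 0.23360922 m/s = 1695.3935 s. 1 hour = 3600 s, so 1695.3935 s = 1695.3935 / 3600 = 0.47094264 hour ≈ 0.4709 hour (4 s.f.). Final answer: 0.4709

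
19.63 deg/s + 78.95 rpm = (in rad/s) 8.61. Check: 1 deg/s = 0.017453293 rad/s, so 19.63 deg/s = 19.63 * 0.017453293 = 0.34260813 rad/s. 1 rpm = 0.10471976 rad/s, so 78.95 rpm = 78.95 * 0.10471976 = 8.2676247 rad/s. Sum: 0.34260813 + 8.2676247 = 8.6102328 rad/s. Result: 8.6102328 rad/s ≈ 8.61 rad/s (4 s.f.).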